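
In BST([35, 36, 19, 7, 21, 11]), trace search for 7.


BST root = 35
Search for 7: compare at each node
Path: [35, 19, 7]


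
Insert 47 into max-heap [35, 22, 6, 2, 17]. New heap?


Append 47: [35, 22, 6, 2, 17, 47]
Bubble up: swap idx 5(47) with idx 2(6); swap idx 2(47) with idx 0(35)
Result: [47, 22, 35, 2, 17, 6]


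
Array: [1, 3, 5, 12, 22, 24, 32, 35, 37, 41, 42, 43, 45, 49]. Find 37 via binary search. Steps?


Search for 37:
[0,13] mid=6 arr[6]=32
[7,13] mid=10 arr[10]=42
[7,9] mid=8 arr[8]=37
Total: 3 comparisons


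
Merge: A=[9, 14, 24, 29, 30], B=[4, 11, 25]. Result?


Compare heads, take smaller each step.
Merged: [4, 9, 11, 14, 24, 25, 29, 30]


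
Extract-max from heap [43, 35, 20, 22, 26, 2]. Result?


Max = 43
Replace root with last, heapify down
Resulting heap: [35, 26, 20, 22, 2]


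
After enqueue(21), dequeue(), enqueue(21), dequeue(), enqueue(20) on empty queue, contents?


enqueue(21) -> [21]
dequeue() returns 21 -> []
enqueue(21) -> [21]
dequeue() returns 21 -> []
enqueue(20) -> [20]
Final queue (front to back): [20]


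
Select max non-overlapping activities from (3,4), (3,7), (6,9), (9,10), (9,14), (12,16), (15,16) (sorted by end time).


Greedy: pick earliest-ending, then skip overlaps.
Selected (4 activities): [(3, 4), (6, 9), (9, 10), (12, 16)]


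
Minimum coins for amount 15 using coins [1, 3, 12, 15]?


dp[0]=0; dp[i]=1+min(dp[i-c] for c in coins)
...dp[10]=4, dp[11]=5, dp[12]=1, dp[13]=2, dp[14]=3, dp[15]=1
Minimum coins for 15 = 1


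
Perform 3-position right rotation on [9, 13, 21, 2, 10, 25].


Right rotate by 3: [2, 10, 25, 9, 13, 21]


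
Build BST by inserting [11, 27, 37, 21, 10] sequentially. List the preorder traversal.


Root = 11; build tree by BST insertion.
Preorder traversal: [11, 10, 27, 21, 37]


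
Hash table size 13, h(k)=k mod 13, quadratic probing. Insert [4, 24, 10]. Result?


Insertions: 4->slot 4; 24->slot 11; 10->slot 10
Table: [None, None, None, None, 4, None, None, None, None, None, 10, 24, None]


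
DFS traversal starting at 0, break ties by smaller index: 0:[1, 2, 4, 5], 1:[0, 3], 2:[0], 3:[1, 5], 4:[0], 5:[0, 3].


DFS stack-based: start with [0]
Visit order: [0, 1, 3, 5, 2, 4]


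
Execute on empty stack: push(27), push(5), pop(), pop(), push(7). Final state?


push(27) -> [27]
push(5) -> [27, 5]
pop() returns 5 -> [27]
pop() returns 27 -> []
push(7) -> [7]
Final stack (bottom to top): [7]


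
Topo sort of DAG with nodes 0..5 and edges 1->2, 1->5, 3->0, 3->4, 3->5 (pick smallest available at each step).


Kahn's algorithm, process smallest node first
Order: [1, 2, 3, 0, 4, 5]


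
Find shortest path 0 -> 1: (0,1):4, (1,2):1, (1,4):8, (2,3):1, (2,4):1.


Dijkstra from 0:
Distances: {0: 0, 1: 4, 2: 5, 3: 6, 4: 6}
Shortest distance to 1 = 4, path = [0, 1]


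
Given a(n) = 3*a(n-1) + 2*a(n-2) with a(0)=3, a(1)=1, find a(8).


Build bottom-up:
...a(6)=1329, a(7)=4733, a(8)=3*4733+2*1329=16857


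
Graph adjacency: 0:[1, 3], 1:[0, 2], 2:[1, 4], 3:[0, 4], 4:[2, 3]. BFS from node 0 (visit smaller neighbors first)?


BFS queue: start with [0]
Visit order: [0, 1, 3, 2, 4]


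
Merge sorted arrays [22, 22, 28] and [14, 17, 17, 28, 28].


Compare heads, take smaller each step.
Merged: [14, 17, 17, 22, 22, 28, 28, 28]


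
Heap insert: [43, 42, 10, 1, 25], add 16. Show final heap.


Append 16: [43, 42, 10, 1, 25, 16]
Bubble up: swap idx 5(16) with idx 2(10)
Result: [43, 42, 16, 1, 25, 10]


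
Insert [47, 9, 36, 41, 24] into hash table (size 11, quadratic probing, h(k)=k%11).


Insertions: 47->slot 3; 9->slot 9; 36->slot 4; 41->slot 8; 24->slot 2
Table: [None, None, 24, 47, 36, None, None, None, 41, 9, None]


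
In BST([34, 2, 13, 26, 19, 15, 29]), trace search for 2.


BST root = 34
Search for 2: compare at each node
Path: [34, 2]


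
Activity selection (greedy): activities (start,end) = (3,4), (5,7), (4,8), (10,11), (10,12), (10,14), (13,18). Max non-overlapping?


Greedy: pick earliest-ending, then skip overlaps.
Selected (4 activities): [(3, 4), (5, 7), (10, 11), (13, 18)]


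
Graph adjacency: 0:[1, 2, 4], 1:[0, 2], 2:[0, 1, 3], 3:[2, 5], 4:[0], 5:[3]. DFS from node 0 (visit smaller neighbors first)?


DFS stack-based: start with [0]
Visit order: [0, 1, 2, 3, 5, 4]


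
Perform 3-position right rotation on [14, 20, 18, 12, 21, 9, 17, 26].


Right rotate by 3: [9, 17, 26, 14, 20, 18, 12, 21]


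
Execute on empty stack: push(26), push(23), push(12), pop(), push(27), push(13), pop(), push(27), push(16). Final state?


push(26) -> [26]
push(23) -> [26, 23]
push(12) -> [26, 23, 12]
pop() returns 12 -> [26, 23]
push(27) -> [26, 23, 27]
push(13) -> [26, 23, 27, 13]
pop() returns 13 -> [26, 23, 27]
push(27) -> [26, 23, 27, 27]
push(16) -> [26, 23, 27, 27, 16]
Final stack (bottom to top): [26, 23, 27, 27, 16]


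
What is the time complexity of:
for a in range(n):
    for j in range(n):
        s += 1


Per nesting level: O(n) * O(n) = O(n^2)
Complexity: O(n^2)


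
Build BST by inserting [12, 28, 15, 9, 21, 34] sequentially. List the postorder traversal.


Root = 12; build tree by BST insertion.
Postorder traversal: [9, 21, 15, 34, 28, 12]


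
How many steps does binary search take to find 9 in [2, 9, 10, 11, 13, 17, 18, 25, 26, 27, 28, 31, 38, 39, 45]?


Search for 9:
[0,14] mid=7 arr[7]=25
[0,6] mid=3 arr[3]=11
[0,2] mid=1 arr[1]=9
Total: 3 comparisons


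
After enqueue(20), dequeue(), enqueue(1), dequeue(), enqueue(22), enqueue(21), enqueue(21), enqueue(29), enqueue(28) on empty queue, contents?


enqueue(20) -> [20]
dequeue() returns 20 -> []
enqueue(1) -> [1]
dequeue() returns 1 -> []
enqueue(22) -> [22]
enqueue(21) -> [22, 21]
enqueue(21) -> [22, 21, 21]
enqueue(29) -> [22, 21, 21, 29]
enqueue(28) -> [22, 21, 21, 29, 28]
Final queue (front to back): [22, 21, 21, 29, 28]


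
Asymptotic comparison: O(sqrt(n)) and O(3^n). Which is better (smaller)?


sublinear grows slower than exponential (base 3)
O(sqrt(n)) is asymptotically smaller; O(3^n) grows faster


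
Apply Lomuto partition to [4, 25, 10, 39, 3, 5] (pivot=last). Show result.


Elements <= 5 go left of pivot.
Result: [4, 3, 5, 39, 25, 10], pivot at index 2


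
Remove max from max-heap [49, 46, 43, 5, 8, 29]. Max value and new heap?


Max = 49
Replace root with last, heapify down
Resulting heap: [46, 29, 43, 5, 8]


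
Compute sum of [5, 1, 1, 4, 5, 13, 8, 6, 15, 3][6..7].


Prefix sums: [0, 5, 6, 7, 11, 16, 29, 37, 43, 58, 61]
Sum[6..7] = prefix[8] - prefix[6] = 43 - 29 = 14


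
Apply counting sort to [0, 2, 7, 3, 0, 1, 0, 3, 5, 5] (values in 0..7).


Count array: [3, 1, 1, 2, 0, 2, 0, 1]
Reconstruct: [0, 0, 0, 1, 2, 3, 3, 5, 5, 7]


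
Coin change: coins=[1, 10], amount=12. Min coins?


dp[0]=0; dp[i]=1+min(dp[i-c] for c in coins)
...dp[7]=7, dp[8]=8, dp[9]=9, dp[10]=1, dp[11]=2, dp[12]=3
Minimum coins for 12 = 3


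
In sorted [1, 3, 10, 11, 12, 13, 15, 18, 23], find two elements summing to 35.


Two pointers: lo=0, hi=8
Found pair: (12, 23) summing to 35


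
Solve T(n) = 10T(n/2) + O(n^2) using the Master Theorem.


a=10, b=2, c=2. log_2(10)=3.322 > c=2. Case 1: O(n^log_b(a)) = O(n^3.322)
Complexity: O(n^3.322)


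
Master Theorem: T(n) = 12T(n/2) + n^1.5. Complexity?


a=12, b=2, c=1.5. log_2(12)=3.585 > c=1.5. Case 1: O(n^log_b(a)) = O(n^3.585)
Complexity: O(n^3.585)


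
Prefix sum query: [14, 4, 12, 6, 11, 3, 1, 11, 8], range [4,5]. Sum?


Prefix sums: [0, 14, 18, 30, 36, 47, 50, 51, 62, 70]
Sum[4..5] = prefix[6] - prefix[4] = 50 - 36 = 14


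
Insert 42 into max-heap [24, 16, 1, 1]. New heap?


Append 42: [24, 16, 1, 1, 42]
Bubble up: swap idx 4(42) with idx 1(16); swap idx 1(42) with idx 0(24)
Result: [42, 24, 1, 1, 16]


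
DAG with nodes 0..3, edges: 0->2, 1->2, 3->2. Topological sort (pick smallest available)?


Kahn's algorithm, process smallest node first
Order: [0, 1, 3, 2]


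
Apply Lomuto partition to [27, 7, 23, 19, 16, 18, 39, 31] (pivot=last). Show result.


Elements <= 31 go left of pivot.
Result: [27, 7, 23, 19, 16, 18, 31, 39], pivot at index 6


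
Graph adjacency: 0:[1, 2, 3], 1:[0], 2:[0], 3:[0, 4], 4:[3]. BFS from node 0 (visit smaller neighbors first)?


BFS queue: start with [0]
Visit order: [0, 1, 2, 3, 4]


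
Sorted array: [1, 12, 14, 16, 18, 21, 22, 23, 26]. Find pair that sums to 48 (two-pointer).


Two pointers: lo=0, hi=8
Found pair: (22, 26) summing to 48


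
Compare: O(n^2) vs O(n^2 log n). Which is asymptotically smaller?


quadratic grows slower than n^2 log n
O(n^2) is asymptotically smaller; O(n^2 log n) grows faster


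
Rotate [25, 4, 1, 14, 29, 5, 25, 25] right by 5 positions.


Right rotate by 5: [14, 29, 5, 25, 25, 25, 4, 1]


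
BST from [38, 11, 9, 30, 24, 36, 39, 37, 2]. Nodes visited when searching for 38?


BST root = 38
Search for 38: compare at each node
Path: [38]


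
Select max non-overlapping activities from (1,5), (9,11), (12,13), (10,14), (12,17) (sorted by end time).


Greedy: pick earliest-ending, then skip overlaps.
Selected (3 activities): [(1, 5), (9, 11), (12, 13)]


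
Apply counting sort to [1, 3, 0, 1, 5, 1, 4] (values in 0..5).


Count array: [1, 3, 0, 1, 1, 1]
Reconstruct: [0, 1, 1, 1, 3, 4, 5]


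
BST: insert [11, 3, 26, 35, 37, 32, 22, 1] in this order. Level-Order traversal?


Root = 11; build tree by BST insertion.
Level-Order traversal: [11, 3, 26, 1, 22, 35, 32, 37]


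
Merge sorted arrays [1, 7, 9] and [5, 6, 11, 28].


Compare heads, take smaller each step.
Merged: [1, 5, 6, 7, 9, 11, 28]


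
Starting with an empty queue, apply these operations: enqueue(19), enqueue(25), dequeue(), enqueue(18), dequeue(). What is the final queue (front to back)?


enqueue(19) -> [19]
enqueue(25) -> [19, 25]
dequeue() returns 19 -> [25]
enqueue(18) -> [25, 18]
dequeue() returns 25 -> [18]
Final queue (front to back): [18]


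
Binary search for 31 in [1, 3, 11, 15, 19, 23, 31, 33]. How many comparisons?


Search for 31:
[0,7] mid=3 arr[3]=15
[4,7] mid=5 arr[5]=23
[6,7] mid=6 arr[6]=31
Total: 3 comparisons


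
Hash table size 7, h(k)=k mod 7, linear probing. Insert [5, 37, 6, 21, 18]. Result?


Insertions: 5->slot 5; 37->slot 2; 6->slot 6; 21->slot 0; 18->slot 4
Table: [21, None, 37, None, 18, 5, 6]


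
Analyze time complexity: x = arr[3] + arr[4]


Analysis: constant-time operation, no loop
Complexity: O(1)


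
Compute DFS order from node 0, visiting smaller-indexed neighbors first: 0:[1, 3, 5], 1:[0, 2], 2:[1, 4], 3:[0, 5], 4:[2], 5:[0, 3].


DFS stack-based: start with [0]
Visit order: [0, 1, 2, 4, 3, 5]


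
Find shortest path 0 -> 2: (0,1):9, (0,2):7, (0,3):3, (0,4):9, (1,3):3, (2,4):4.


Dijkstra from 0:
Distances: {0: 0, 1: 6, 2: 7, 3: 3, 4: 9}
Shortest distance to 2 = 7, path = [0, 2]


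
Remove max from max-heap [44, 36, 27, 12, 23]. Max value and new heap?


Max = 44
Replace root with last, heapify down
Resulting heap: [36, 23, 27, 12]


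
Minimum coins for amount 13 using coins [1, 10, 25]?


dp[0]=0; dp[i]=1+min(dp[i-c] for c in coins)
...dp[8]=8, dp[9]=9, dp[10]=1, dp[11]=2, dp[12]=3, dp[13]=4
Minimum coins for 13 = 4


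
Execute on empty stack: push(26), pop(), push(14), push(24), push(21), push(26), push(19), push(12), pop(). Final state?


push(26) -> [26]
pop() returns 26 -> []
push(14) -> [14]
push(24) -> [14, 24]
push(21) -> [14, 24, 21]
push(26) -> [14, 24, 21, 26]
push(19) -> [14, 24, 21, 26, 19]
push(12) -> [14, 24, 21, 26, 19, 12]
pop() returns 12 -> [14, 24, 21, 26, 19]
Final stack (bottom to top): [14, 24, 21, 26, 19]


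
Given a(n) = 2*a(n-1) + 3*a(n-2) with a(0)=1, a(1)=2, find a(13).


Build bottom-up:
...a(11)=132860, a(12)=398581, a(13)=2*398581+3*132860=1195742


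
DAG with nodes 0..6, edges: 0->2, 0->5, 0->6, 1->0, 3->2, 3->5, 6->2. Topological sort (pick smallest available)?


Kahn's algorithm, process smallest node first
Order: [1, 0, 3, 4, 5, 6, 2]


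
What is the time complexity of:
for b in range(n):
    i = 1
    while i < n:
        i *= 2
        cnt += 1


Per nesting level: O(n) * O(log n) = O(n log n)
Complexity: O(n log n)


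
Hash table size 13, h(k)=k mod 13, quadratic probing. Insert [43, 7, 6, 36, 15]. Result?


Insertions: 43->slot 4; 7->slot 7; 6->slot 6; 36->slot 10; 15->slot 2
Table: [None, None, 15, None, 43, None, 6, 7, None, None, 36, None, None]


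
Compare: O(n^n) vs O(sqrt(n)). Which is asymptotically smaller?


sublinear grows slower than n^n
O(sqrt(n)) is asymptotically smaller; O(n^n) grows faster


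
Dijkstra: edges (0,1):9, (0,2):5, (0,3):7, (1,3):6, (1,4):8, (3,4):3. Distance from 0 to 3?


Dijkstra from 0:
Distances: {0: 0, 1: 9, 2: 5, 3: 7, 4: 10}
Shortest distance to 3 = 7, path = [0, 3]


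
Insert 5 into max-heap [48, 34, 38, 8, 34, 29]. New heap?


Append 5: [48, 34, 38, 8, 34, 29, 5]
Bubble up: no swaps needed
Result: [48, 34, 38, 8, 34, 29, 5]


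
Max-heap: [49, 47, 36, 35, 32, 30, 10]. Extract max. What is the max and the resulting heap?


Max = 49
Replace root with last, heapify down
Resulting heap: [47, 35, 36, 10, 32, 30]


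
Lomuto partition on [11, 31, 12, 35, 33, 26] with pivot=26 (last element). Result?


Elements <= 26 go left of pivot.
Result: [11, 12, 26, 35, 33, 31], pivot at index 2


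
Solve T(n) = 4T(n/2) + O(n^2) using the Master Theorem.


a=4, b=2, c=2. log_2(4)=2 = c=2. Case 2: O(n^c log n) = O(n^2 log n)
Complexity: O(n^2 log n)


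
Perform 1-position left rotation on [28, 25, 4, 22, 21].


Left rotate by 1: [25, 4, 22, 21, 28]


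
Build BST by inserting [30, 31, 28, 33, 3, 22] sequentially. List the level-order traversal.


Root = 30; build tree by BST insertion.
Level-Order traversal: [30, 28, 31, 3, 33, 22]


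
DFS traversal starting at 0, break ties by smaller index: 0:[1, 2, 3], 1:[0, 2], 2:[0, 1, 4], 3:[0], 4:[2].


DFS stack-based: start with [0]
Visit order: [0, 1, 2, 4, 3]


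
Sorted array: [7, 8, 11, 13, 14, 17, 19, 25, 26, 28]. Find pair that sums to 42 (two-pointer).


Two pointers: lo=0, hi=9
Found pair: (14, 28) summing to 42


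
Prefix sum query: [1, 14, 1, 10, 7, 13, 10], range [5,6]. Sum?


Prefix sums: [0, 1, 15, 16, 26, 33, 46, 56]
Sum[5..6] = prefix[7] - prefix[5] = 56 - 33 = 23


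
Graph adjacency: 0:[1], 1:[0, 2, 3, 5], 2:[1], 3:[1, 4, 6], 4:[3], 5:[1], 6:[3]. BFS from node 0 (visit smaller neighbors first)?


BFS queue: start with [0]
Visit order: [0, 1, 2, 3, 5, 4, 6]


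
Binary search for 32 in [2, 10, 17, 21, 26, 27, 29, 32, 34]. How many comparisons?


Search for 32:
[0,8] mid=4 arr[4]=26
[5,8] mid=6 arr[6]=29
[7,8] mid=7 arr[7]=32
Total: 3 comparisons


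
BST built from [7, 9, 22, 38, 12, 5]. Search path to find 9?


BST root = 7
Search for 9: compare at each node
Path: [7, 9]


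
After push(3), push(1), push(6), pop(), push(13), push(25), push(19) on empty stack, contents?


push(3) -> [3]
push(1) -> [3, 1]
push(6) -> [3, 1, 6]
pop() returns 6 -> [3, 1]
push(13) -> [3, 1, 13]
push(25) -> [3, 1, 13, 25]
push(19) -> [3, 1, 13, 25, 19]
Final stack (bottom to top): [3, 1, 13, 25, 19]


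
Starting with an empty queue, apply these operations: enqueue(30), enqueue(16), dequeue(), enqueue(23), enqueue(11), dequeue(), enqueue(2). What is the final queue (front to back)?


enqueue(30) -> [30]
enqueue(16) -> [30, 16]
dequeue() returns 30 -> [16]
enqueue(23) -> [16, 23]
enqueue(11) -> [16, 23, 11]
dequeue() returns 16 -> [23, 11]
enqueue(2) -> [23, 11, 2]
Final queue (front to back): [23, 11, 2]


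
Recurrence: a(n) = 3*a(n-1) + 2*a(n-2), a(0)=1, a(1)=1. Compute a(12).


Build bottom-up:
...a(10)=124373, a(11)=442961, a(12)=3*442961+2*124373=1577629


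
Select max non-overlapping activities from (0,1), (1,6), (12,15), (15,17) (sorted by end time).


Greedy: pick earliest-ending, then skip overlaps.
Selected (4 activities): [(0, 1), (1, 6), (12, 15), (15, 17)]


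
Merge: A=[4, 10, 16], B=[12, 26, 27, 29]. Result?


Compare heads, take smaller each step.
Merged: [4, 10, 12, 16, 26, 27, 29]


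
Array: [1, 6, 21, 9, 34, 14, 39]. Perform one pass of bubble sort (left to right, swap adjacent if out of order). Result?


After one pass: [1, 6, 9, 21, 14, 34, 39]


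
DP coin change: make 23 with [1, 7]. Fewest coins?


dp[0]=0; dp[i]=1+min(dp[i-c] for c in coins)
...dp[18]=6, dp[19]=7, dp[20]=8, dp[21]=3, dp[22]=4, dp[23]=5
Minimum coins for 23 = 5


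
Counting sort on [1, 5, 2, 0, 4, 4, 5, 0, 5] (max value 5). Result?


Count array: [2, 1, 1, 0, 2, 3]
Reconstruct: [0, 0, 1, 2, 4, 4, 5, 5, 5]


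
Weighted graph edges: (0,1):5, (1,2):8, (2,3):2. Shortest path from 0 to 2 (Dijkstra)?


Dijkstra from 0:
Distances: {0: 0, 1: 5, 2: 13, 3: 15}
Shortest distance to 2 = 13, path = [0, 1, 2]


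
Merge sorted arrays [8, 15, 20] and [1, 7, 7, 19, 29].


Compare heads, take smaller each step.
Merged: [1, 7, 7, 8, 15, 19, 20, 29]


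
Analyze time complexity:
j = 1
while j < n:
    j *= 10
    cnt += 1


Per nesting level: O(log n) = O(log n)
Complexity: O(log n)


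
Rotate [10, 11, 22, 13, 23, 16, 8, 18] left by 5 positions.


Left rotate by 5: [16, 8, 18, 10, 11, 22, 13, 23]


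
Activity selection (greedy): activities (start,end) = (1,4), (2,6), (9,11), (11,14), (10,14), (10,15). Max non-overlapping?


Greedy: pick earliest-ending, then skip overlaps.
Selected (3 activities): [(1, 4), (9, 11), (11, 14)]


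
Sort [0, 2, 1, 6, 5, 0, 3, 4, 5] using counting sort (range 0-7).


Count array: [2, 1, 1, 1, 1, 2, 1, 0]
Reconstruct: [0, 0, 1, 2, 3, 4, 5, 5, 6]


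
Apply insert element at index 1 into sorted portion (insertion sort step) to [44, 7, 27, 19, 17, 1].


After one pass: [7, 44, 27, 19, 17, 1]


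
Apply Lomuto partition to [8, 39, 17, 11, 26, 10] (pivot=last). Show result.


Elements <= 10 go left of pivot.
Result: [8, 10, 17, 11, 26, 39], pivot at index 1


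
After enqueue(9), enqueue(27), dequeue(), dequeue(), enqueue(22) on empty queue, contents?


enqueue(9) -> [9]
enqueue(27) -> [9, 27]
dequeue() returns 9 -> [27]
dequeue() returns 27 -> []
enqueue(22) -> [22]
Final queue (front to back): [22]


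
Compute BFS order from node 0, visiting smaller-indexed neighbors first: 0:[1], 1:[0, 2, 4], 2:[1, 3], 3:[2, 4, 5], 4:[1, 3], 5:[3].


BFS queue: start with [0]
Visit order: [0, 1, 2, 4, 3, 5]


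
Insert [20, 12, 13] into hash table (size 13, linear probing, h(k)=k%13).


Insertions: 20->slot 7; 12->slot 12; 13->slot 0
Table: [13, None, None, None, None, None, None, 20, None, None, None, None, 12]


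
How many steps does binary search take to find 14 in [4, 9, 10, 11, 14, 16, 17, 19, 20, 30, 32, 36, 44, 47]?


Search for 14:
[0,13] mid=6 arr[6]=17
[0,5] mid=2 arr[2]=10
[3,5] mid=4 arr[4]=14
Total: 3 comparisons


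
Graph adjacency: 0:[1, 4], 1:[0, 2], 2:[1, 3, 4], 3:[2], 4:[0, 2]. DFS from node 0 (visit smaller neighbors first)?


DFS stack-based: start with [0]
Visit order: [0, 1, 2, 3, 4]


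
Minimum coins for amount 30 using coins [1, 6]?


dp[0]=0; dp[i]=1+min(dp[i-c] for c in coins)
...dp[25]=5, dp[26]=6, dp[27]=7, dp[28]=8, dp[29]=9, dp[30]=5
Minimum coins for 30 = 5


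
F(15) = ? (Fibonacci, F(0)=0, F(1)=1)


F(n)=F(n-1)+F(n-2)
...F(13)=233, F(14)=377, F(15)=610


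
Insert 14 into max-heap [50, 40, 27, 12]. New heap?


Append 14: [50, 40, 27, 12, 14]
Bubble up: no swaps needed
Result: [50, 40, 27, 12, 14]


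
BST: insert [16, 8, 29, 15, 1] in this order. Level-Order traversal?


Root = 16; build tree by BST insertion.
Level-Order traversal: [16, 8, 29, 1, 15]


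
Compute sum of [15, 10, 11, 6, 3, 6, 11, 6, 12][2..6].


Prefix sums: [0, 15, 25, 36, 42, 45, 51, 62, 68, 80]
Sum[2..6] = prefix[7] - prefix[2] = 62 - 25 = 37


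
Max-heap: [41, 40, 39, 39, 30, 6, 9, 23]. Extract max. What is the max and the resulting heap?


Max = 41
Replace root with last, heapify down
Resulting heap: [40, 39, 39, 23, 30, 6, 9]


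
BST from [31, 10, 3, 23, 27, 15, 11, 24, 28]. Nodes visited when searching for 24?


BST root = 31
Search for 24: compare at each node
Path: [31, 10, 23, 27, 24]


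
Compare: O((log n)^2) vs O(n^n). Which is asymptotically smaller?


polylogarithmic grows slower than n^n
O((log n)^2) is asymptotically smaller; O(n^n) grows faster


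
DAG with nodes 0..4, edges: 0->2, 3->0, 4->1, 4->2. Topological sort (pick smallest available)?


Kahn's algorithm, process smallest node first
Order: [3, 0, 4, 1, 2]


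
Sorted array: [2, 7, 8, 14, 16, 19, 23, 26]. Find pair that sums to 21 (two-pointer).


Two pointers: lo=0, hi=7
Found pair: (2, 19) summing to 21


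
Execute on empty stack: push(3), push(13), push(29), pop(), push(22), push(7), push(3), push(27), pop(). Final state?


push(3) -> [3]
push(13) -> [3, 13]
push(29) -> [3, 13, 29]
pop() returns 29 -> [3, 13]
push(22) -> [3, 13, 22]
push(7) -> [3, 13, 22, 7]
push(3) -> [3, 13, 22, 7, 3]
push(27) -> [3, 13, 22, 7, 3, 27]
pop() returns 27 -> [3, 13, 22, 7, 3]
Final stack (bottom to top): [3, 13, 22, 7, 3]


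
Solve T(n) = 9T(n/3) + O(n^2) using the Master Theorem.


a=9, b=3, c=2. log_3(9)=2 = c=2. Case 2: O(n^c log n) = O(n^2 log n)
Complexity: O(n^2 log n)


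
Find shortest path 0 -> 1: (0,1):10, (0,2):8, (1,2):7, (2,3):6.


Dijkstra from 0:
Distances: {0: 0, 1: 10, 2: 8, 3: 14}
Shortest distance to 1 = 10, path = [0, 1]


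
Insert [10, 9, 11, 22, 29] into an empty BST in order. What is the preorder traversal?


Root = 10; build tree by BST insertion.
Preorder traversal: [10, 9, 11, 22, 29]


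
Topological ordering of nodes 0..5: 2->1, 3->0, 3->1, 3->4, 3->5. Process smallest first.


Kahn's algorithm, process smallest node first
Order: [2, 3, 0, 1, 4, 5]


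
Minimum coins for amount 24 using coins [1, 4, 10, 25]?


dp[0]=0; dp[i]=1+min(dp[i-c] for c in coins)
...dp[19]=4, dp[20]=2, dp[21]=3, dp[22]=4, dp[23]=5, dp[24]=3
Minimum coins for 24 = 3


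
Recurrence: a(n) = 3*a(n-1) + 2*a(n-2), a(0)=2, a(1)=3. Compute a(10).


Build bottom-up:
...a(8)=25889, a(9)=92205, a(10)=3*92205+2*25889=328393


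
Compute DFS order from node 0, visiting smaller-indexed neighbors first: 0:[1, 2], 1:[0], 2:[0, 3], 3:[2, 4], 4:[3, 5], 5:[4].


DFS stack-based: start with [0]
Visit order: [0, 1, 2, 3, 4, 5]


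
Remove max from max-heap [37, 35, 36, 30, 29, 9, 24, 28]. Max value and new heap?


Max = 37
Replace root with last, heapify down
Resulting heap: [36, 35, 28, 30, 29, 9, 24]


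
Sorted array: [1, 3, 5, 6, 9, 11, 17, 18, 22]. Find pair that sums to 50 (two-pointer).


Two pointers: lo=0, hi=8
No pair sums to 50


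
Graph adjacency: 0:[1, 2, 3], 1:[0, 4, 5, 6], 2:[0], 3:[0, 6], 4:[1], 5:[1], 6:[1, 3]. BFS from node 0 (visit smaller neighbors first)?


BFS queue: start with [0]
Visit order: [0, 1, 2, 3, 4, 5, 6]


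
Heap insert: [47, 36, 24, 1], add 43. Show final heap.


Append 43: [47, 36, 24, 1, 43]
Bubble up: swap idx 4(43) with idx 1(36)
Result: [47, 43, 24, 1, 36]


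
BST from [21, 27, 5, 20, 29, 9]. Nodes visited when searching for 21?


BST root = 21
Search for 21: compare at each node
Path: [21]


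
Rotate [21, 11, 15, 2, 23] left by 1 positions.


Left rotate by 1: [11, 15, 2, 23, 21]


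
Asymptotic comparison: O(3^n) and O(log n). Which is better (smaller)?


logarithmic grows slower than exponential (base 3)
O(log n) is asymptotically smaller; O(3^n) grows faster


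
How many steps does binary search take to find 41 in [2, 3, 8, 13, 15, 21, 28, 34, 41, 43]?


Search for 41:
[0,9] mid=4 arr[4]=15
[5,9] mid=7 arr[7]=34
[8,9] mid=8 arr[8]=41
Total: 3 comparisons


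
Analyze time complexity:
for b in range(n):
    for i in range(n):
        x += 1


Per nesting level: O(n) * O(n) = O(n^2)
Complexity: O(n^2)


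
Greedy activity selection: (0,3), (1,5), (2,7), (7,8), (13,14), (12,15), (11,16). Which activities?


Greedy: pick earliest-ending, then skip overlaps.
Selected (3 activities): [(0, 3), (7, 8), (13, 14)]


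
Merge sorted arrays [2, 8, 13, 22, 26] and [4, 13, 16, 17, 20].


Compare heads, take smaller each step.
Merged: [2, 4, 8, 13, 13, 16, 17, 20, 22, 26]


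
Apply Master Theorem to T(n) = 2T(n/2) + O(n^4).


a=2, b=2, c=4. log_2(2)=1 < c=4. Case 3: O(n^c) = O(n^4)
Complexity: O(n^4)


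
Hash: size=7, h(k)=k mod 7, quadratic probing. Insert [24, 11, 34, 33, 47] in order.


Insertions: 24->slot 3; 11->slot 4; 34->slot 6; 33->slot 5; 47->slot 2
Table: [None, None, 47, 24, 11, 33, 34]


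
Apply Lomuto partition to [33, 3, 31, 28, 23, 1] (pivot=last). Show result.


Elements <= 1 go left of pivot.
Result: [1, 3, 31, 28, 23, 33], pivot at index 0


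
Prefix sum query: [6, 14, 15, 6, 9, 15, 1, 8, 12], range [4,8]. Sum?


Prefix sums: [0, 6, 20, 35, 41, 50, 65, 66, 74, 86]
Sum[4..8] = prefix[9] - prefix[4] = 86 - 41 = 45


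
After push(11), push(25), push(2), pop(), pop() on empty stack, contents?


push(11) -> [11]
push(25) -> [11, 25]
push(2) -> [11, 25, 2]
pop() returns 2 -> [11, 25]
pop() returns 25 -> [11]
Final stack (bottom to top): [11]


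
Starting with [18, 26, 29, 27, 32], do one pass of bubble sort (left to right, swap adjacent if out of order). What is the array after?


After one pass: [18, 26, 27, 29, 32]


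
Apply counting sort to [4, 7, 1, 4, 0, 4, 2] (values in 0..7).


Count array: [1, 1, 1, 0, 3, 0, 0, 1]
Reconstruct: [0, 1, 2, 4, 4, 4, 7]


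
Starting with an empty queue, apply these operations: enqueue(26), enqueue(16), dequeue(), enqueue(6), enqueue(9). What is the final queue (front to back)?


enqueue(26) -> [26]
enqueue(16) -> [26, 16]
dequeue() returns 26 -> [16]
enqueue(6) -> [16, 6]
enqueue(9) -> [16, 6, 9]
Final queue (front to back): [16, 6, 9]


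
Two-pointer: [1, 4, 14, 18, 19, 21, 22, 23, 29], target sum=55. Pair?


Two pointers: lo=0, hi=8
No pair sums to 55


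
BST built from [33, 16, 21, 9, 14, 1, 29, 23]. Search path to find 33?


BST root = 33
Search for 33: compare at each node
Path: [33]


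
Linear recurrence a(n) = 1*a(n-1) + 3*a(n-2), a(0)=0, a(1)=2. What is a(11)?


Build bottom-up:
...a(9)=1016, a(10)=2318, a(11)=1*2318+3*1016=5366


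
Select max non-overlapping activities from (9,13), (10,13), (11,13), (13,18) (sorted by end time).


Greedy: pick earliest-ending, then skip overlaps.
Selected (2 activities): [(9, 13), (13, 18)]


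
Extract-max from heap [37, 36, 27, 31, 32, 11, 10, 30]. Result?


Max = 37
Replace root with last, heapify down
Resulting heap: [36, 32, 27, 31, 30, 11, 10]


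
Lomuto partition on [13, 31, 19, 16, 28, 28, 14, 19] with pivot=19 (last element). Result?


Elements <= 19 go left of pivot.
Result: [13, 19, 16, 14, 19, 28, 31, 28], pivot at index 4


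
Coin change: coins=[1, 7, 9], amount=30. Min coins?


dp[0]=0; dp[i]=1+min(dp[i-c] for c in coins)
...dp[25]=3, dp[26]=4, dp[27]=3, dp[28]=4, dp[29]=5, dp[30]=4
Minimum coins for 30 = 4


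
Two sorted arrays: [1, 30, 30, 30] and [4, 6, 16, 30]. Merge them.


Compare heads, take smaller each step.
Merged: [1, 4, 6, 16, 30, 30, 30, 30]


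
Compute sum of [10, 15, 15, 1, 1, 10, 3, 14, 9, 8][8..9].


Prefix sums: [0, 10, 25, 40, 41, 42, 52, 55, 69, 78, 86]
Sum[8..9] = prefix[10] - prefix[8] = 86 - 69 = 17


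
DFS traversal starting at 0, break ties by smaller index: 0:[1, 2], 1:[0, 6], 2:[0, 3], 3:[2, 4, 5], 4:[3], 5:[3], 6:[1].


DFS stack-based: start with [0]
Visit order: [0, 1, 6, 2, 3, 4, 5]


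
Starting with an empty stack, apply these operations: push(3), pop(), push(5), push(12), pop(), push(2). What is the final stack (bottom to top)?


push(3) -> [3]
pop() returns 3 -> []
push(5) -> [5]
push(12) -> [5, 12]
pop() returns 12 -> [5]
push(2) -> [5, 2]
Final stack (bottom to top): [5, 2]


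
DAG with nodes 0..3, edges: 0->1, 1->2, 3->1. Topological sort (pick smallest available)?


Kahn's algorithm, process smallest node first
Order: [0, 3, 1, 2]


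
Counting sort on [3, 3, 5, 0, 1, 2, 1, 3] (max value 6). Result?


Count array: [1, 2, 1, 3, 0, 1, 0]
Reconstruct: [0, 1, 1, 2, 3, 3, 3, 5]


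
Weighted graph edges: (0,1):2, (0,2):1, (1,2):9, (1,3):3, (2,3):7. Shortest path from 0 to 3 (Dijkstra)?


Dijkstra from 0:
Distances: {0: 0, 1: 2, 2: 1, 3: 5}
Shortest distance to 3 = 5, path = [0, 1, 3]


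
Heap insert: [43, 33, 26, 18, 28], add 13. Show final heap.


Append 13: [43, 33, 26, 18, 28, 13]
Bubble up: no swaps needed
Result: [43, 33, 26, 18, 28, 13]


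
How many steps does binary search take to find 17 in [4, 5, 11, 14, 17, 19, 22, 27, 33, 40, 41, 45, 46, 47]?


Search for 17:
[0,13] mid=6 arr[6]=22
[0,5] mid=2 arr[2]=11
[3,5] mid=4 arr[4]=17
Total: 3 comparisons


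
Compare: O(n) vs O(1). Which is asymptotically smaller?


constant grows slower than linear
O(1) is asymptotically smaller; O(n) grows faster


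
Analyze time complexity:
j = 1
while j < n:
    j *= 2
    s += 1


Per nesting level: O(log n) = O(log n)
Complexity: O(log n)


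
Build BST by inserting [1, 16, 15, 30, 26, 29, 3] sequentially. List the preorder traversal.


Root = 1; build tree by BST insertion.
Preorder traversal: [1, 16, 15, 3, 30, 26, 29]


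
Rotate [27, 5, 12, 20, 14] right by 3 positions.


Right rotate by 3: [12, 20, 14, 27, 5]


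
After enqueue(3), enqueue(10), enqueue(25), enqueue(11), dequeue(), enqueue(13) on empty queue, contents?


enqueue(3) -> [3]
enqueue(10) -> [3, 10]
enqueue(25) -> [3, 10, 25]
enqueue(11) -> [3, 10, 25, 11]
dequeue() returns 3 -> [10, 25, 11]
enqueue(13) -> [10, 25, 11, 13]
Final queue (front to back): [10, 25, 11, 13]


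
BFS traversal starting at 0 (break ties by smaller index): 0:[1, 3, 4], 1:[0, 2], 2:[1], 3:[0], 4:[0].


BFS queue: start with [0]
Visit order: [0, 1, 3, 4, 2]


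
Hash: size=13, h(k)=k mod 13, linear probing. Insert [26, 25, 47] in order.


Insertions: 26->slot 0; 25->slot 12; 47->slot 8
Table: [26, None, None, None, None, None, None, None, 47, None, None, None, 25]


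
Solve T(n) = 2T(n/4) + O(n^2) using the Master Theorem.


a=2, b=4, c=2. log_4(2)=0.5 < c=2. Case 3: O(n^c) = O(n^2)
Complexity: O(n^2)


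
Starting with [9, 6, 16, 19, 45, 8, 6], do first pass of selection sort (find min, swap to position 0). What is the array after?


After one pass: [6, 9, 16, 19, 45, 8, 6]


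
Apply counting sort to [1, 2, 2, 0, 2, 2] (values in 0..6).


Count array: [1, 1, 4, 0, 0, 0, 0]
Reconstruct: [0, 1, 2, 2, 2, 2]


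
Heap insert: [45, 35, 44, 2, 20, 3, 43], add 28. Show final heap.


Append 28: [45, 35, 44, 2, 20, 3, 43, 28]
Bubble up: swap idx 7(28) with idx 3(2)
Result: [45, 35, 44, 28, 20, 3, 43, 2]


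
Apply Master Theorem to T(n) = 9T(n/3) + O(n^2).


a=9, b=3, c=2. log_3(9)=2 = c=2. Case 2: O(n^c log n) = O(n^2 log n)
Complexity: O(n^2 log n)


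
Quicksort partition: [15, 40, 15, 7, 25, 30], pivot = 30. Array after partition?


Elements <= 30 go left of pivot.
Result: [15, 15, 7, 25, 30, 40], pivot at index 4


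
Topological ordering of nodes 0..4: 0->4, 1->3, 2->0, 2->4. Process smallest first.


Kahn's algorithm, process smallest node first
Order: [1, 2, 0, 3, 4]


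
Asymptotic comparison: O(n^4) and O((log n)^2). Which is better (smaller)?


polylogarithmic grows slower than quartic
O((log n)^2) is asymptotically smaller; O(n^4) grows faster


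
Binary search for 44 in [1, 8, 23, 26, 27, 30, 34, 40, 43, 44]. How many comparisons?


Search for 44:
[0,9] mid=4 arr[4]=27
[5,9] mid=7 arr[7]=40
[8,9] mid=8 arr[8]=43
[9,9] mid=9 arr[9]=44
Total: 4 comparisons


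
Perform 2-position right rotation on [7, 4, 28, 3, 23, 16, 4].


Right rotate by 2: [16, 4, 7, 4, 28, 3, 23]


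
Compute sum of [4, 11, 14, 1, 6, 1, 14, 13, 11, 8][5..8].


Prefix sums: [0, 4, 15, 29, 30, 36, 37, 51, 64, 75, 83]
Sum[5..8] = prefix[9] - prefix[5] = 75 - 36 = 39


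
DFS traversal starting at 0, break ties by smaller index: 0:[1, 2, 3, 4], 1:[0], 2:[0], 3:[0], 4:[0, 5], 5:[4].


DFS stack-based: start with [0]
Visit order: [0, 1, 2, 3, 4, 5]


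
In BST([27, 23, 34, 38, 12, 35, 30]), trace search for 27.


BST root = 27
Search for 27: compare at each node
Path: [27]


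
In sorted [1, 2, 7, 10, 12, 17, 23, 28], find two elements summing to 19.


Two pointers: lo=0, hi=7
Found pair: (2, 17) summing to 19


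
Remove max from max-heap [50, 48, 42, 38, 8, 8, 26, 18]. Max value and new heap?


Max = 50
Replace root with last, heapify down
Resulting heap: [48, 38, 42, 18, 8, 8, 26]


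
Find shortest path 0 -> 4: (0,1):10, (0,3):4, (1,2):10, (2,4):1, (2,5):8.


Dijkstra from 0:
Distances: {0: 0, 1: 10, 2: 20, 3: 4, 4: 21, 5: 28}
Shortest distance to 4 = 21, path = [0, 1, 2, 4]


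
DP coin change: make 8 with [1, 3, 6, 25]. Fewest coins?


dp[0]=0; dp[i]=1+min(dp[i-c] for c in coins)
...dp[3]=1, dp[4]=2, dp[5]=3, dp[6]=1, dp[7]=2, dp[8]=3
Minimum coins for 8 = 3


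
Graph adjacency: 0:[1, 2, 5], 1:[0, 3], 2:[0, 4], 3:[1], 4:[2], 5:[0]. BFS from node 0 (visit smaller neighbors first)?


BFS queue: start with [0]
Visit order: [0, 1, 2, 5, 3, 4]


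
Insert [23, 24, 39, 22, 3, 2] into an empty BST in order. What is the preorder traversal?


Root = 23; build tree by BST insertion.
Preorder traversal: [23, 22, 3, 2, 24, 39]


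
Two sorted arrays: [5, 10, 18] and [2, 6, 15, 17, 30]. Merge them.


Compare heads, take smaller each step.
Merged: [2, 5, 6, 10, 15, 17, 18, 30]


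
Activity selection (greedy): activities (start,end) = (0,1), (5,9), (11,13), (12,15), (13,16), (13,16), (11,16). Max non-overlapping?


Greedy: pick earliest-ending, then skip overlaps.
Selected (4 activities): [(0, 1), (5, 9), (11, 13), (13, 16)]


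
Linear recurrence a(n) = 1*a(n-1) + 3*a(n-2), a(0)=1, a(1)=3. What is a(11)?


Build bottom-up:
...a(9)=2175, a(10)=5001, a(11)=1*5001+3*2175=11526


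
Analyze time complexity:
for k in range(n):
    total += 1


Per nesting level: O(n) = O(n)
Complexity: O(n)


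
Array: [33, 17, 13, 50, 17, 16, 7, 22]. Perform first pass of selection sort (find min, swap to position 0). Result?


After one pass: [7, 17, 13, 50, 17, 16, 33, 22]


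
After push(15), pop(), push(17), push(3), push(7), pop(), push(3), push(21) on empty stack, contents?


push(15) -> [15]
pop() returns 15 -> []
push(17) -> [17]
push(3) -> [17, 3]
push(7) -> [17, 3, 7]
pop() returns 7 -> [17, 3]
push(3) -> [17, 3, 3]
push(21) -> [17, 3, 3, 21]
Final stack (bottom to top): [17, 3, 3, 21]


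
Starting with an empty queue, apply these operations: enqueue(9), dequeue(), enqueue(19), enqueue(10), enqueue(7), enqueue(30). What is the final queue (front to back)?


enqueue(9) -> [9]
dequeue() returns 9 -> []
enqueue(19) -> [19]
enqueue(10) -> [19, 10]
enqueue(7) -> [19, 10, 7]
enqueue(30) -> [19, 10, 7, 30]
Final queue (front to back): [19, 10, 7, 30]


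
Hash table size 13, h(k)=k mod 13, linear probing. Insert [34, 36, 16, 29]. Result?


Insertions: 34->slot 8; 36->slot 10; 16->slot 3; 29->slot 4
Table: [None, None, None, 16, 29, None, None, None, 34, None, 36, None, None]


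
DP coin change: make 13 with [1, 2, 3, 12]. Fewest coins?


dp[0]=0; dp[i]=1+min(dp[i-c] for c in coins)
...dp[8]=3, dp[9]=3, dp[10]=4, dp[11]=4, dp[12]=1, dp[13]=2
Minimum coins for 13 = 2


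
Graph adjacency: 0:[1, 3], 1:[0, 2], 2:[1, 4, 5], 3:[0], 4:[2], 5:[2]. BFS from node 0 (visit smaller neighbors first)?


BFS queue: start with [0]
Visit order: [0, 1, 3, 2, 4, 5]


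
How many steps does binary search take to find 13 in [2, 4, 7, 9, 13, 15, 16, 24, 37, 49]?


Search for 13:
[0,9] mid=4 arr[4]=13
Total: 1 comparisons


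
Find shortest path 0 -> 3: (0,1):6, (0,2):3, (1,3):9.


Dijkstra from 0:
Distances: {0: 0, 1: 6, 2: 3, 3: 15}
Shortest distance to 3 = 15, path = [0, 1, 3]


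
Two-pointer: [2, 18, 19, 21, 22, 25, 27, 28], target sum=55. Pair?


Two pointers: lo=0, hi=7
Found pair: (27, 28) summing to 55


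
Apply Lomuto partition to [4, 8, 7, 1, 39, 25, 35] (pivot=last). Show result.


Elements <= 35 go left of pivot.
Result: [4, 8, 7, 1, 25, 35, 39], pivot at index 5


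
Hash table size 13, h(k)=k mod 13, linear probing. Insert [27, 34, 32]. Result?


Insertions: 27->slot 1; 34->slot 8; 32->slot 6
Table: [None, 27, None, None, None, None, 32, None, 34, None, None, None, None]


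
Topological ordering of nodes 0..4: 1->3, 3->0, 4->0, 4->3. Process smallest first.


Kahn's algorithm, process smallest node first
Order: [1, 2, 4, 3, 0]


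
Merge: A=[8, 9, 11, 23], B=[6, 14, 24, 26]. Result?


Compare heads, take smaller each step.
Merged: [6, 8, 9, 11, 14, 23, 24, 26]


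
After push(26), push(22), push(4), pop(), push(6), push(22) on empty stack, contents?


push(26) -> [26]
push(22) -> [26, 22]
push(4) -> [26, 22, 4]
pop() returns 4 -> [26, 22]
push(6) -> [26, 22, 6]
push(22) -> [26, 22, 6, 22]
Final stack (bottom to top): [26, 22, 6, 22]


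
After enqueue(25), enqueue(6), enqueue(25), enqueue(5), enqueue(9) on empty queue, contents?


enqueue(25) -> [25]
enqueue(6) -> [25, 6]
enqueue(25) -> [25, 6, 25]
enqueue(5) -> [25, 6, 25, 5]
enqueue(9) -> [25, 6, 25, 5, 9]
Final queue (front to back): [25, 6, 25, 5, 9]


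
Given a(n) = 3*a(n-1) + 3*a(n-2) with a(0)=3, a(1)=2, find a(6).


Build bottom-up:
...a(4)=198, a(5)=747, a(6)=3*747+3*198=2835


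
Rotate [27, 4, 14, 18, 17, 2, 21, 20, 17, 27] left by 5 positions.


Left rotate by 5: [2, 21, 20, 17, 27, 27, 4, 14, 18, 17]


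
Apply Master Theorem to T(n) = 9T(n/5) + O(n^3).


a=9, b=5, c=3. log_5(9)=1.365 < c=3. Case 3: O(n^c) = O(n^3)
Complexity: O(n^3)


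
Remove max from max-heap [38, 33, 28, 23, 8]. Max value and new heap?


Max = 38
Replace root with last, heapify down
Resulting heap: [33, 23, 28, 8]


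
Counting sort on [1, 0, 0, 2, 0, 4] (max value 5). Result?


Count array: [3, 1, 1, 0, 1, 0]
Reconstruct: [0, 0, 0, 1, 2, 4]


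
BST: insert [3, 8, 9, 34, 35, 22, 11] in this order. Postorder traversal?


Root = 3; build tree by BST insertion.
Postorder traversal: [11, 22, 35, 34, 9, 8, 3]


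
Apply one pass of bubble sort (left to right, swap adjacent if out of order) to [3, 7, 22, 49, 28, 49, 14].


After one pass: [3, 7, 22, 28, 49, 14, 49]


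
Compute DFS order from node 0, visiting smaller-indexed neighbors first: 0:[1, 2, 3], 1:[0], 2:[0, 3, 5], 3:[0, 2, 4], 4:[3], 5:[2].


DFS stack-based: start with [0]
Visit order: [0, 1, 2, 3, 4, 5]


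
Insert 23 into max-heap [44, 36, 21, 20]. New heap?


Append 23: [44, 36, 21, 20, 23]
Bubble up: no swaps needed
Result: [44, 36, 21, 20, 23]


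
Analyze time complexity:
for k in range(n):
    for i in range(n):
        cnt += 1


Per nesting level: O(n) * O(n) = O(n^2)
Complexity: O(n^2)


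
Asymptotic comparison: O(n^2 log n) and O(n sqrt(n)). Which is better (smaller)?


n^1.5 grows slower than n^2 log n
O(n sqrt(n)) is asymptotically smaller; O(n^2 log n) grows faster


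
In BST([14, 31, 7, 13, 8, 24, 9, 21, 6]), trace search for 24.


BST root = 14
Search for 24: compare at each node
Path: [14, 31, 24]


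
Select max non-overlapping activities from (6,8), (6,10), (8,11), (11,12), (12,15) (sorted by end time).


Greedy: pick earliest-ending, then skip overlaps.
Selected (4 activities): [(6, 8), (8, 11), (11, 12), (12, 15)]
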